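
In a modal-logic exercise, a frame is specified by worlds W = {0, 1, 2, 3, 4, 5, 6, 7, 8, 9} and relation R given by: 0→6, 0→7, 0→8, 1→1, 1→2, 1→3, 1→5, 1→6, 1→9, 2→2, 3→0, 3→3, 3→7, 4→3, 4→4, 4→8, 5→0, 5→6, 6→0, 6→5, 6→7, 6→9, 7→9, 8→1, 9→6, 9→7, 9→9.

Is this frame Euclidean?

No

Euclidean: no — 0 R 6 and 0 R 8, but not 6 R 8.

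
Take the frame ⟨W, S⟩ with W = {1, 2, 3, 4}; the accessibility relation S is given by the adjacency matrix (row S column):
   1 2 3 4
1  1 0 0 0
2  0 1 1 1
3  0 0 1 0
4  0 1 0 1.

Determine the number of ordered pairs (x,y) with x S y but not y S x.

Enumerating: (2,3).

1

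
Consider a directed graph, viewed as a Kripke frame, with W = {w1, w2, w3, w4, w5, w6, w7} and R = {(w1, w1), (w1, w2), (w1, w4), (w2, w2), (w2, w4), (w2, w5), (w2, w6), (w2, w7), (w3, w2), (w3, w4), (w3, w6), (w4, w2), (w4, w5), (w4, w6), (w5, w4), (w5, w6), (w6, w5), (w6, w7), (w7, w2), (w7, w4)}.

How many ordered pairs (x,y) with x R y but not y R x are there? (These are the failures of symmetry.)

Enumerating: (w1,w2), (w1,w4), (w2,w5), (w2,w6), (w3,w2), (w3,w4), (w3,w6), (w4,w6), (w6,w7), (w7,w4).

10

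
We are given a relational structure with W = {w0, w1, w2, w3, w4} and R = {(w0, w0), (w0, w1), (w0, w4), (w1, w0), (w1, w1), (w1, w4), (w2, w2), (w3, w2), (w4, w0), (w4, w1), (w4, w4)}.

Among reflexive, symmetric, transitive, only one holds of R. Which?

Reflexive: no — w3 is not related to itself.
Symmetric: no — w3 R w2 but not w2 R w3.
Transitive: yes — every two-step R-path is closed by a direct edge.
Only transitive holds.

transitive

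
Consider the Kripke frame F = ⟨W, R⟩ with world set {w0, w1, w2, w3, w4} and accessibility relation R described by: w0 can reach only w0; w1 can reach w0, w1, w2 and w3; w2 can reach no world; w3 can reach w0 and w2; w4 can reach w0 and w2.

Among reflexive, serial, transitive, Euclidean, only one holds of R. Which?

transitive

Reflexive: no — w2 is not related to itself.
Serial: no — w2 has no R-successor.
Transitive: yes — every two-step R-path is closed by a direct edge.
Euclidean: no — w1 R w0 and w1 R w2, but not w0 R w2.
Only transitive holds.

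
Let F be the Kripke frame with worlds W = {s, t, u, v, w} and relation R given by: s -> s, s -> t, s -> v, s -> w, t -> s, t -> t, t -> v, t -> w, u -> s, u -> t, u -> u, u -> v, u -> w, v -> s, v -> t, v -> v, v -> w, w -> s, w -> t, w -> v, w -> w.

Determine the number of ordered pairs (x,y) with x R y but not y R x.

4

Enumerating: (u,s), (u,t), (u,v), (u,w).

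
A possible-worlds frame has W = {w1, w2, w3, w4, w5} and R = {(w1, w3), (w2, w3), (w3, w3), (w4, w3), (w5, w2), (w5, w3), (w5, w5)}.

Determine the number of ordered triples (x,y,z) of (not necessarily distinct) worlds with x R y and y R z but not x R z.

0

R is transitive; there are no such tuples.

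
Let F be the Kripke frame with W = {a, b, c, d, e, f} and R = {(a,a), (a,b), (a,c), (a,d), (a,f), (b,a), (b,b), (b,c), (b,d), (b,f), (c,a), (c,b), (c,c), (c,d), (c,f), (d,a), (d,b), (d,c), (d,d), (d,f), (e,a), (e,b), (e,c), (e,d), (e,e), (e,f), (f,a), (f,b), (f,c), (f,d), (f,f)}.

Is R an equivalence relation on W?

Reflexive: yes — every world is R-related to itself.
Symmetric: no — e R a but not a R e.
Transitive: yes — every two-step R-path is closed by a direct edge.
So R is not an equivalence relation.

No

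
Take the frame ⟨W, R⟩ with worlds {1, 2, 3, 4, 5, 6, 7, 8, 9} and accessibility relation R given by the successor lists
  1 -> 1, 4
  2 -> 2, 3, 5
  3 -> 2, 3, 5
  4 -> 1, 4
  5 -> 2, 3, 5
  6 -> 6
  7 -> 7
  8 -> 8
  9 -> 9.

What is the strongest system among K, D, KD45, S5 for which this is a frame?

Serial (axiom D): yes — every world has a successor (e.g. 1 R 1).
Euclidean (axiom 5): yes — any two successors of a common world are R-related.
Transitive (axiom 4): yes — every two-step R-path is closed by a direct edge.
Reflexive (axiom T): yes — every world is R-related to itself.
So F validates K, D, KD45, S5. The strongest is S5.

S5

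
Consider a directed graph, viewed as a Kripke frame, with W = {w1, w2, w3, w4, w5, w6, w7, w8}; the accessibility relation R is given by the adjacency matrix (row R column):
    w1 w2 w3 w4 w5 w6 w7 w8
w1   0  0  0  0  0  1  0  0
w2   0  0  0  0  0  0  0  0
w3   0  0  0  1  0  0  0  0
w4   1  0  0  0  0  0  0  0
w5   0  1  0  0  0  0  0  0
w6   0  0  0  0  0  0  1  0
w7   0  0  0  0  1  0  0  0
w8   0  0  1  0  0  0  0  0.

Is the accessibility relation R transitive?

Transitive: no — w1 R w6 and w6 R w7, but not w1 R w7.

No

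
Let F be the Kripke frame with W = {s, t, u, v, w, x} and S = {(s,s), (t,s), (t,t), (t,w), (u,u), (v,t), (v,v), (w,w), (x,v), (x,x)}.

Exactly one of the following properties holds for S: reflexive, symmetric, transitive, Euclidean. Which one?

Reflexive: yes — every world is S-related to itself.
Symmetric: no — t S s but not s S t.
Transitive: no — v S t and t S s, but not v S s.
Euclidean: no — t S s and t S w, but not s S w.
Only reflexive holds.

reflexive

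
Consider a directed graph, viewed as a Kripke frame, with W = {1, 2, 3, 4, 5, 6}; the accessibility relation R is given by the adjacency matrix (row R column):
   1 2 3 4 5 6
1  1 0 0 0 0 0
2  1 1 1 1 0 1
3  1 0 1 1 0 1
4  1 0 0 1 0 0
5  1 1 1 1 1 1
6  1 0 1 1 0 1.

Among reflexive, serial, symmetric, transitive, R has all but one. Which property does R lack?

Reflexive: yes — every world is R-related to itself.
Serial: yes — every world has a successor (e.g. 1 R 1).
Symmetric: no — 2 R 1 but not 1 R 2.
Transitive: yes — every two-step R-path is closed by a direct edge.
Only symmetric fails.

symmetric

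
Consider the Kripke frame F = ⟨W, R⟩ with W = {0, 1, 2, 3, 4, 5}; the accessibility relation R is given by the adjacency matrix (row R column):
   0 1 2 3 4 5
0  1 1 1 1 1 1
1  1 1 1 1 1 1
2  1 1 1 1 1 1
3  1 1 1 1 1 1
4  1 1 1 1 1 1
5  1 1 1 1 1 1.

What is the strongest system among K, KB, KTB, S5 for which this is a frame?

S5

Symmetric (axiom B): yes — every pair in R has its reverse in R.
Reflexive (axiom T): yes — every world is R-related to itself.
Euclidean (axiom 5): yes — any two successors of a common world are R-related.
So F validates K, KB, KTB, S5. The strongest is S5.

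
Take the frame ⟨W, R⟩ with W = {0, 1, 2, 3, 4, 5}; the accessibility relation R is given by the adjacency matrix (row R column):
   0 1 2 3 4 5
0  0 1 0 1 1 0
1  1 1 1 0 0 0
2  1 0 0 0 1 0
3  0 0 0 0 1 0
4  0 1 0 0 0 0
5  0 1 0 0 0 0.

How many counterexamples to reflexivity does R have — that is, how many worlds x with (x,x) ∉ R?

5

Enumerating: 0, 2, 3, 4, 5.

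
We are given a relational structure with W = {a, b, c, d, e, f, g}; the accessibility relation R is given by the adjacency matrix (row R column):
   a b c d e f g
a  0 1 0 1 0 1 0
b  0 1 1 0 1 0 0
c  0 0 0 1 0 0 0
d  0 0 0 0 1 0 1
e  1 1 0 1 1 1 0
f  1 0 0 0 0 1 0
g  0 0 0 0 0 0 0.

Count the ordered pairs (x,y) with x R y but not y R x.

7

Enumerating: (a,b), (a,d), (b,c), (c,d), (d,g), (e,a), (e,f).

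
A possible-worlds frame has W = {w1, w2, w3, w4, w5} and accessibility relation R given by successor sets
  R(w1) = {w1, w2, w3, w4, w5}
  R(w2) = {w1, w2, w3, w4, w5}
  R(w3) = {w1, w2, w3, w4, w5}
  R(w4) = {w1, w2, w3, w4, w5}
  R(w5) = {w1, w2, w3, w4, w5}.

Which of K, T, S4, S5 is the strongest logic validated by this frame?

S5

Reflexive (axiom T): yes — every world is R-related to itself.
Transitive (axiom 4): yes — every two-step R-path is closed by a direct edge.
Euclidean (axiom 5): yes — any two successors of a common world are R-related.
So F validates K, T, S4, S5. The strongest is S5.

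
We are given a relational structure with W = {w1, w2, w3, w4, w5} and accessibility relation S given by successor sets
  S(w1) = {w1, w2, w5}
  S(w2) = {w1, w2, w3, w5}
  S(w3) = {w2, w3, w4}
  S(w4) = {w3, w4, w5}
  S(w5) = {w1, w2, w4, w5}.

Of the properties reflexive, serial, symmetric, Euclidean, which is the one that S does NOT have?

Euclidean

Reflexive: yes — every world is S-related to itself.
Serial: yes — every world has a successor (e.g. w1 S w1).
Symmetric: yes — every pair in S has its reverse in S.
Euclidean: no — w2 S w1 and w2 S w3, but not w1 S w3.
Only Euclidean fails.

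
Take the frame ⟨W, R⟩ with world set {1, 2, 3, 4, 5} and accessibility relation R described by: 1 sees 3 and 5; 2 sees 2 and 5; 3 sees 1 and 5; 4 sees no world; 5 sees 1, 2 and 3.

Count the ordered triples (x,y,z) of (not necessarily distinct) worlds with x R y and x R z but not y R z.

Enumerating: (1,3,3), (1,5,5), (2,5,5), (3,1,1), (3,5,5), (5,1,1), (5,1,2), (5,2,1), (5,2,3), (5,3,2), (5,3,3).

11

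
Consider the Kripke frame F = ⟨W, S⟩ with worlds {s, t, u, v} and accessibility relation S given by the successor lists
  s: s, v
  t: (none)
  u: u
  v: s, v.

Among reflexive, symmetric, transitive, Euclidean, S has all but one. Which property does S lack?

Reflexive: no — t is not related to itself.
Symmetric: yes — every pair in S has its reverse in S.
Transitive: yes — every two-step S-path is closed by a direct edge.
Euclidean: yes — any two successors of a common world are S-related.
Only reflexive fails.

reflexive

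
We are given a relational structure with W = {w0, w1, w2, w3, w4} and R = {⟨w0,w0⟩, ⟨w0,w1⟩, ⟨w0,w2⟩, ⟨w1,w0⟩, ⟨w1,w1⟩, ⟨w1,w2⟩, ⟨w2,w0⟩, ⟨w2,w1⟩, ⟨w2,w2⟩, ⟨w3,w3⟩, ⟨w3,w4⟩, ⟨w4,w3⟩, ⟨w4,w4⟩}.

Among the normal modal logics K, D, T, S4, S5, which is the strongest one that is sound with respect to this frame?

S5

Serial (axiom D): yes — every world has a successor (e.g. w0 R w0).
Reflexive (axiom T): yes — every world is R-related to itself.
Transitive (axiom 4): yes — every two-step R-path is closed by a direct edge.
Euclidean (axiom 5): yes — any two successors of a common world are R-related.
So F validates K, D, T, S4, S5. The strongest is S5.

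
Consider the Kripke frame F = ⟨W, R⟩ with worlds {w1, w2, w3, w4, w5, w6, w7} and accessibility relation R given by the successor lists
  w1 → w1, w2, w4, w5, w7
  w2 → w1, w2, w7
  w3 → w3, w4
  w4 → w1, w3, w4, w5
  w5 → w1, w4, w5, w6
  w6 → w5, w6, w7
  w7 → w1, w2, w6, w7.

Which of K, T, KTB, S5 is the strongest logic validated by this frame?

KTB

Reflexive (axiom T): yes — every world is R-related to itself.
Symmetric (axiom B): yes — every pair in R has its reverse in R.
Euclidean (axiom 5): no — w1 R w2 and w1 R w4, but not w2 R w4.
So F validates K, T, KTB; S5 would additionally require R to be Euclidean. The strongest is KTB.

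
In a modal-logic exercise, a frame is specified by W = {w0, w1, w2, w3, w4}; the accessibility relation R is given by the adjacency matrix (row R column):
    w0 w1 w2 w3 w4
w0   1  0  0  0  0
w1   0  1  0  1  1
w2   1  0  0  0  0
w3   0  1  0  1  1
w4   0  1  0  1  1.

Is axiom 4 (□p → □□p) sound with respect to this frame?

Axiom 4 corresponds to the accessibility relation being transitive.
Transitive: yes — every two-step R-path is closed by a direct edge.

Yes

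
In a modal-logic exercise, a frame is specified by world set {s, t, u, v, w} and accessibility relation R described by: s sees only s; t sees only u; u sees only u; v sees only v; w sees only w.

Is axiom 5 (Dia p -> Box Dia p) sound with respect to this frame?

Yes

Axiom 5 corresponds to the accessibility relation being Euclidean.
Euclidean: yes — any two successors of a common world are R-related.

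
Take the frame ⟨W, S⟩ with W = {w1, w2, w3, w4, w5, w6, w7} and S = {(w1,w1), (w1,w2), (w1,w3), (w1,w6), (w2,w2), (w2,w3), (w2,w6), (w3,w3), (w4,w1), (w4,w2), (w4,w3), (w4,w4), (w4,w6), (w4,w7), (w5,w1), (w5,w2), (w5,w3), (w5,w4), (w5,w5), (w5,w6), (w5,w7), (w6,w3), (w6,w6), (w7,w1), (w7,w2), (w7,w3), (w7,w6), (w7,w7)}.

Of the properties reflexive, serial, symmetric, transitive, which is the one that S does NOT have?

symmetric

Reflexive: yes — every world is S-related to itself.
Serial: yes — every world has a successor (e.g. w1 S w1).
Symmetric: no — w1 S w2 but not w2 S w1.
Transitive: yes — every two-step S-path is closed by a direct edge.
Only symmetric fails.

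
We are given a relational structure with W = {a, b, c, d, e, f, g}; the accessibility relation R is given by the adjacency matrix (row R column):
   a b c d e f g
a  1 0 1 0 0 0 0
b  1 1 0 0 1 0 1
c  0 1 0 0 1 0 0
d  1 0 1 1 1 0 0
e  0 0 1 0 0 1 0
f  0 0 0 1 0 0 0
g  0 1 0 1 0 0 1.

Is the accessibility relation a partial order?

Reflexive: no — c is not related to itself.
Transitive: no — a R c and c R b, but not a R b.
Antisymmetric: no — b R g and g R b with b ≠ g.
So R is not a partial order.

No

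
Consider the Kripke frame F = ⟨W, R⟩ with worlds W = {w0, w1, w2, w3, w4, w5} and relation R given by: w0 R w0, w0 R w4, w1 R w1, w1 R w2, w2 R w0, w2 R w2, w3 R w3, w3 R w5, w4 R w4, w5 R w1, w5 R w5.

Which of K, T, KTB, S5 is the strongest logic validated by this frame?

Reflexive (axiom T): yes — every world is R-related to itself.
Symmetric (axiom B): no — w0 R w4 but not w4 R w0.
Euclidean (axiom 5): no — w0 R w4 and w0 R w0, but not w4 R w0.
So F validates K, T; KTB would additionally require R to be symmetric. The strongest is T.

T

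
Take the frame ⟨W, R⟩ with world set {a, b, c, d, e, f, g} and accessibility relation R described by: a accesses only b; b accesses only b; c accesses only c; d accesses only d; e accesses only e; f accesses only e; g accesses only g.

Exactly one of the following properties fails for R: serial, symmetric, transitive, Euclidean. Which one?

symmetric

Serial: yes — every world has a successor (e.g. a R b).
Symmetric: no — a R b but not b R a.
Transitive: yes — every two-step R-path is closed by a direct edge.
Euclidean: yes — any two successors of a common world are R-related.
Only symmetric fails.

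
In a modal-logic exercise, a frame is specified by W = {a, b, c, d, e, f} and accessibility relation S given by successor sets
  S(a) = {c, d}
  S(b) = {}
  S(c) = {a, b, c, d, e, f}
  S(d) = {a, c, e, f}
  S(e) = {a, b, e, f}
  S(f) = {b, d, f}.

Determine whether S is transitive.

Transitive: no — a S c and c S b, but not a S b.

No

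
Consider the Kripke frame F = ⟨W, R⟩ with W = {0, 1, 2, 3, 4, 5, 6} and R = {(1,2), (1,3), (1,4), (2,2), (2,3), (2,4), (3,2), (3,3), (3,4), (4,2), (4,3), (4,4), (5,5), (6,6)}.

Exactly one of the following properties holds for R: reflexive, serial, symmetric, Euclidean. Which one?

Euclidean

Reflexive: no — 0 is not related to itself.
Serial: no — 0 has no R-successor.
Symmetric: no — 1 R 2 but not 2 R 1.
Euclidean: yes — any two successors of a common world are R-related.
Only Euclidean holds.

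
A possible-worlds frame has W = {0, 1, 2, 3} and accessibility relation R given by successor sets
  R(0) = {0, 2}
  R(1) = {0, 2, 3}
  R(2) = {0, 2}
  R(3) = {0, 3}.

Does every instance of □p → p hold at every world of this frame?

By correspondence theory, T is valid on a frame iff R is reflexive.
Reflexive: no — 1 is not related to itself.

No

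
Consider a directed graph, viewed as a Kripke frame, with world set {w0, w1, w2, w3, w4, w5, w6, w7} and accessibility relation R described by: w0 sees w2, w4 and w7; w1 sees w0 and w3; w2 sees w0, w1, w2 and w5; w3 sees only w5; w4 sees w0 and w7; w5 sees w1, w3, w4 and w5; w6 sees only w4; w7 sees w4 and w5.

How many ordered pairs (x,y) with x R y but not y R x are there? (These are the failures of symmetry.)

Enumerating: (w0,w7), (w1,w0), (w1,w3), (w2,w1), (w2,w5), (w5,w1), (w5,w4), (w6,w4), (w7,w5).

9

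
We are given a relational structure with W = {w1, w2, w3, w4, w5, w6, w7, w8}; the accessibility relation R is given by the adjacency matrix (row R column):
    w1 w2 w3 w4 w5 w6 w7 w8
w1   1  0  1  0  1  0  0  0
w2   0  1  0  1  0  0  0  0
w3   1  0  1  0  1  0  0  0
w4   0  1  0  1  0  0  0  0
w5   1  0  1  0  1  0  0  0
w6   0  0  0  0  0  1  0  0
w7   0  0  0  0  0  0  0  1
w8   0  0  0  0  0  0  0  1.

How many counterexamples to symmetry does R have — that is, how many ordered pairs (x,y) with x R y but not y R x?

Enumerating: (w7,w8).

1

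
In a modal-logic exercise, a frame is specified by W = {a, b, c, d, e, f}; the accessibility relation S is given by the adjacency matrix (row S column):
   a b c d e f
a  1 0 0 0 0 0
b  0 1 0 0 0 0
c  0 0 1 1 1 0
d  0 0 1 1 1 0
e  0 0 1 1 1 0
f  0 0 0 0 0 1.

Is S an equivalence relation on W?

Reflexive: yes — every world is S-related to itself.
Symmetric: yes — every pair in S has its reverse in S.
Transitive: yes — every two-step S-path is closed by a direct edge.
So S is an equivalence relation.

Yes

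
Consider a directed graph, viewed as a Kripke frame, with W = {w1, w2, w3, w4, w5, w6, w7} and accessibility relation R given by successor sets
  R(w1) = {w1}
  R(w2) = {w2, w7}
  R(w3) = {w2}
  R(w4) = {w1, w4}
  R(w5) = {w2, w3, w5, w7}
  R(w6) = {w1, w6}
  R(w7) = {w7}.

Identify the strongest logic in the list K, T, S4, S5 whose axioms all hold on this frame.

Reflexive (axiom T): no — w3 is not related to itself.
Transitive (axiom 4): no — w3 R w2 and w2 R w7, but not w3 R w7.
Euclidean (axiom 5): no — w5 R w2 and w5 R w3, but not w2 R w3.
So F validates K; T would additionally require R to be reflexive. The strongest is K.

K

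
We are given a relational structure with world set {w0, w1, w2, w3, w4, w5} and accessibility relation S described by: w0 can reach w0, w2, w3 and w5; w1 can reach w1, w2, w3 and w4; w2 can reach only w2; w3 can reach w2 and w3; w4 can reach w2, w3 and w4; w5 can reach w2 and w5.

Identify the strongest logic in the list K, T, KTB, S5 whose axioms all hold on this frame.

Reflexive (axiom T): yes — every world is S-related to itself.
Symmetric (axiom B): no — w0 S w2 but not w2 S w0.
Euclidean (axiom 5): no — w0 S w2 and w0 S w3, but not w2 S w3.
So F validates K, T; KTB would additionally require S to be symmetric. The strongest is T.

T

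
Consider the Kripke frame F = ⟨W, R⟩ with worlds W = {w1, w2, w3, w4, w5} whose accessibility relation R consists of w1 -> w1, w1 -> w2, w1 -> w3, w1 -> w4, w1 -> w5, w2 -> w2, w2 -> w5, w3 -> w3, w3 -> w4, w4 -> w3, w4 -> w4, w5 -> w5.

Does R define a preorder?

Yes

Reflexive: yes — every world is R-related to itself.
Transitive: yes — every two-step R-path is closed by a direct edge.
So R is a preorder.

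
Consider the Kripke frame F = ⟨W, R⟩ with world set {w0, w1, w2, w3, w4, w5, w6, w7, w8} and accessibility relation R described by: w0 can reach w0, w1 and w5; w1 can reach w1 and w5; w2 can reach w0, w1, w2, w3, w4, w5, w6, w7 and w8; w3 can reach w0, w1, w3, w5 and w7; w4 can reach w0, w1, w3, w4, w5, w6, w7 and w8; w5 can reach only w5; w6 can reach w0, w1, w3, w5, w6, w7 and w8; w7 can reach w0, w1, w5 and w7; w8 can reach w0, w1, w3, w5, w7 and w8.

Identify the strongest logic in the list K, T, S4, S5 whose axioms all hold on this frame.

S4

Reflexive (axiom T): yes — every world is R-related to itself.
Transitive (axiom 4): yes — every two-step R-path is closed by a direct edge.
Euclidean (axiom 5): no — w0 R w5 and w0 R w1, but not w5 R w1.
So F validates K, T, S4; S5 would additionally require R to be Euclidean. The strongest is S4.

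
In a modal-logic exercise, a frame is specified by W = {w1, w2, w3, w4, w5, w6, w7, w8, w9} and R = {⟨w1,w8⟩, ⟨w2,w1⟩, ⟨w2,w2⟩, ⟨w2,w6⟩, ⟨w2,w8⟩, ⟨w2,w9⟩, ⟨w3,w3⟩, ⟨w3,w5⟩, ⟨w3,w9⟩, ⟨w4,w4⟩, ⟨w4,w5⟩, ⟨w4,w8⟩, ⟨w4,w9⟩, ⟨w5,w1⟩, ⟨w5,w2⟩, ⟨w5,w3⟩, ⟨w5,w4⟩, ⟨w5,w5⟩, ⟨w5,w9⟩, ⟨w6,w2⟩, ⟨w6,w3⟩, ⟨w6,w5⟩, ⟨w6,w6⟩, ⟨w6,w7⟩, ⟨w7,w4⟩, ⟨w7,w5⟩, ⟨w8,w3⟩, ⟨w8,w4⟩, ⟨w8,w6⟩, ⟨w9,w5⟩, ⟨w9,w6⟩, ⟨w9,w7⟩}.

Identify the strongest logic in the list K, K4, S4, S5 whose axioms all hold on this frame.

K

Transitive (axiom 4): no — w1 R w8 and w8 R w3, but not w1 R w3.
Reflexive (axiom T): no — w1 is not related to itself.
Euclidean (axiom 5): no — w2 R w1 and w2 R w6, but not w1 R w6.
So F validates K; K4 would additionally require R to be transitive. The strongest is K.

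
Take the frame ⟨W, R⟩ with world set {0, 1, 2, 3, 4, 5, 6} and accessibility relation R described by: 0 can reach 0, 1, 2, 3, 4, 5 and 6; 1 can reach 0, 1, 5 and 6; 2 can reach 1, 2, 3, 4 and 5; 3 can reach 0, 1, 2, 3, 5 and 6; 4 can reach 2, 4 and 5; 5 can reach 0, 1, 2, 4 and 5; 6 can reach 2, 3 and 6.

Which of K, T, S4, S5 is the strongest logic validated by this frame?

T

Reflexive (axiom T): yes — every world is R-related to itself.
Transitive (axiom 4): no — 1 R 0 and 0 R 2, but not 1 R 2.
Euclidean (axiom 5): no — 0 R 1 and 0 R 2, but not 1 R 2.
So F validates K, T; S4 would additionally require R to be transitive. The strongest is T.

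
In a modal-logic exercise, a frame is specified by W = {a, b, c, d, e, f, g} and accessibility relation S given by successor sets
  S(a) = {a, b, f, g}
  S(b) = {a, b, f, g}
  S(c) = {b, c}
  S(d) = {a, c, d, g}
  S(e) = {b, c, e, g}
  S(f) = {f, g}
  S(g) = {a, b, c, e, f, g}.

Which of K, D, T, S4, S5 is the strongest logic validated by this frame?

Serial (axiom D): yes — every world has a successor (e.g. a S a).
Reflexive (axiom T): yes — every world is S-related to itself.
Transitive (axiom 4): no — a S g and g S c, but not a S c.
Euclidean (axiom 5): no — a S f and a S b, but not f S b.
So F validates K, D, T; S4 would additionally require S to be transitive. The strongest is T.

T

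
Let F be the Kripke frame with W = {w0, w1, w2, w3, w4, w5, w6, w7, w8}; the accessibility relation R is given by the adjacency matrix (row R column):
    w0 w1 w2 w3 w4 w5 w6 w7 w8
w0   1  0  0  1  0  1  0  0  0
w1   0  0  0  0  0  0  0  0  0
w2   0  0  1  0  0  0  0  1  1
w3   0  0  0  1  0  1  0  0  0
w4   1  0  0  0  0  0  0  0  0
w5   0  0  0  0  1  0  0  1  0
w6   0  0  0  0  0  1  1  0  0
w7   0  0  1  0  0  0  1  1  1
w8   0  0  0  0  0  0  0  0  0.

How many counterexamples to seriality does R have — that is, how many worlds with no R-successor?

2

Enumerating: w1, w8.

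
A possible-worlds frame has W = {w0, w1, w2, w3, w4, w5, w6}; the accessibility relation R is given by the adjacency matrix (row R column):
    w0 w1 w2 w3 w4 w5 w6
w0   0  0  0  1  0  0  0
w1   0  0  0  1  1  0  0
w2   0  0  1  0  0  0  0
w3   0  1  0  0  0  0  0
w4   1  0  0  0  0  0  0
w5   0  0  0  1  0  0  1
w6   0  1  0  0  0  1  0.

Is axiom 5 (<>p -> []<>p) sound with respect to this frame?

No

Axiom 5 corresponds to the accessibility relation being Euclidean.
Euclidean: no — w1 R w3 and w1 R w4, but not w3 R w4.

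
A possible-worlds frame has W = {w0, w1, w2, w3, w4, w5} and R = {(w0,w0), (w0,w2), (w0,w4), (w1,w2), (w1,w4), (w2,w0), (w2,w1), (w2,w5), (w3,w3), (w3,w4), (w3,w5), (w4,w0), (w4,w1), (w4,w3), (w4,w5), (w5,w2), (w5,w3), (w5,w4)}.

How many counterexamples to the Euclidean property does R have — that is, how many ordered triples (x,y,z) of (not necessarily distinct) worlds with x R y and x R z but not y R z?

Enumerating: (w0,w2,w2), (w0,w2,w4), (w0,w4,w2), (w0,w4,w4), (w1,w2,w2), (w1,w2,w4), (w1,w4,w2), (w1,w4,w4), (w2,w0,w1), (w2,w0,w5), (w2,w1,w0), (w2,w1,w1), … and 24 more.
Total: 36.

36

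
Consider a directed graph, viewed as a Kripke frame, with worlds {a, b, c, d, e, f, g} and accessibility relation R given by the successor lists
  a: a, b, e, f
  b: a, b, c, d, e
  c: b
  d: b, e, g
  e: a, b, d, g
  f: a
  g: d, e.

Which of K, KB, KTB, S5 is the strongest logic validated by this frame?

Symmetric (axiom B): yes — every pair in R has its reverse in R.
Reflexive (axiom T): no — c is not related to itself.
Euclidean (axiom 5): no — a R b and a R f, but not b R f.
So F validates K, KB; KTB would additionally require R to be reflexive. The strongest is KB.

KB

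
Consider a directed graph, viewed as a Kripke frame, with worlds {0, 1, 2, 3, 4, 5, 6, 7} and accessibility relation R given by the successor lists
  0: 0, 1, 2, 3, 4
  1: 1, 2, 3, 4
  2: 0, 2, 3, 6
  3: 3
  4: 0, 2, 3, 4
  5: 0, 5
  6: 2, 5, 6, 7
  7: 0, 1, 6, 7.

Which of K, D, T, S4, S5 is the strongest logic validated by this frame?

T

Serial (axiom D): yes — every world has a successor (e.g. 0 R 0).
Reflexive (axiom T): yes — every world is R-related to itself.
Transitive (axiom 4): no — 0 R 2 and 2 R 6, but not 0 R 6.
Euclidean (axiom 5): no — 0 R 2 and 0 R 1, but not 2 R 1.
So F validates K, D, T; S4 would additionally require R to be transitive. The strongest is T.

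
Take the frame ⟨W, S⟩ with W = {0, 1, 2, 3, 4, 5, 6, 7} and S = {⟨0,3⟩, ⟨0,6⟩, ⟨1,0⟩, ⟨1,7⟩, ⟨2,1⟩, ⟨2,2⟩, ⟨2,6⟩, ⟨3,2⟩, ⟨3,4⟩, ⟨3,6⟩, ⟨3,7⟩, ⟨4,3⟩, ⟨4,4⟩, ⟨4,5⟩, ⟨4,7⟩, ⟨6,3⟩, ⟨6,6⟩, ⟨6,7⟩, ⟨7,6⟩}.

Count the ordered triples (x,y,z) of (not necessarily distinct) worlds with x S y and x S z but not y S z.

Enumerating: (0,3,3), (1,0,0), (1,0,7), (1,7,0), (1,7,7), (2,1,1), (2,1,2), (2,1,6), (2,6,1), (2,6,2), (3,2,4), (3,2,7), … and 20 more.
Total: 32.

32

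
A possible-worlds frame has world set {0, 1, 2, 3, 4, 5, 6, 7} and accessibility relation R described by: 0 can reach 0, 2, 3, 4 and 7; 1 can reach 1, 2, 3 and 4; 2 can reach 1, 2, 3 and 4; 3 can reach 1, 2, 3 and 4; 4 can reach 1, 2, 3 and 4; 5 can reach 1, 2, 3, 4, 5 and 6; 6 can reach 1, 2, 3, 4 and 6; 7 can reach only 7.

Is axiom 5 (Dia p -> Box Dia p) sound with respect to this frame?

No

By correspondence theory, 5 is valid on a frame iff R is Euclidean.
Euclidean: no — 0 R 2 and 0 R 7, but not 2 R 7.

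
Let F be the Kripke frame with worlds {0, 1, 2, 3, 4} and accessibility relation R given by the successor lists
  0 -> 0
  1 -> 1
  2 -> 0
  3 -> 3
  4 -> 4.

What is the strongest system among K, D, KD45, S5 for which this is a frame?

KD45

Serial (axiom D): yes — every world has a successor (e.g. 0 R 0).
Euclidean (axiom 5): yes — any two successors of a common world are R-related.
Transitive (axiom 4): yes — every two-step R-path is closed by a direct edge.
Reflexive (axiom T): no — 2 is not related to itself.
So F validates K, D, KD45; S5 would additionally require R to be reflexive. The strongest is KD45.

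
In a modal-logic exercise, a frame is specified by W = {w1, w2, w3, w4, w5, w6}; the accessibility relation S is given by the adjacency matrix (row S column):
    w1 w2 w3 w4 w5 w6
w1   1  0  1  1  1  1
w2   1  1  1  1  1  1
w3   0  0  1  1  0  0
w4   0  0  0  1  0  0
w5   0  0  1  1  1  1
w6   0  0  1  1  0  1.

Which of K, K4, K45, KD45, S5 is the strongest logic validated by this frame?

Transitive (axiom 4): yes — every two-step S-path is closed by a direct edge.
Euclidean (axiom 5): no — w1 S w3 and w1 S w5, but not w3 S w5.
Serial (axiom D): yes — every world has a successor (e.g. w1 S w1).
Reflexive (axiom T): yes — every world is S-related to itself.
So F validates K, K4; K45 would additionally require S to be Euclidean. The strongest is K4.

K4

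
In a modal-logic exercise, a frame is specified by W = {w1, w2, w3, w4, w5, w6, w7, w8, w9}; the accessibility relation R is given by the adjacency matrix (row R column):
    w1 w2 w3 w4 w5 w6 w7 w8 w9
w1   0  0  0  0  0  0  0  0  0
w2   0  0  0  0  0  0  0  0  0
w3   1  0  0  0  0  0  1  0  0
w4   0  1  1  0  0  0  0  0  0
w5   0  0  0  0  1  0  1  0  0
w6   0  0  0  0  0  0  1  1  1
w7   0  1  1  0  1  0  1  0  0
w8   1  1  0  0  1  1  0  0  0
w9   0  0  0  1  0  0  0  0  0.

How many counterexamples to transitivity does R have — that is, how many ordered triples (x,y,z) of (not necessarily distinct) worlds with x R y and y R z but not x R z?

Enumerating: (w3,w7,w2), (w3,w7,w3), (w3,w7,w5), (w4,w3,w1), (w4,w3,w7), (w5,w7,w2), (w5,w7,w3), (w6,w7,w2), (w6,w7,w3), (w6,w7,w5), (w6,w8,w1), (w6,w8,w2), … and 10 more.
Total: 22.

22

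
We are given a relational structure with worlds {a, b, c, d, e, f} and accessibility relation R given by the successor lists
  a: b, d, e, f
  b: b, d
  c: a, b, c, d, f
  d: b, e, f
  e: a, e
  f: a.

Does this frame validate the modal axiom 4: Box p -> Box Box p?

By correspondence theory, 4 is valid on a frame iff R is transitive.
Transitive: no — b R d and d R e, but not b R e.

No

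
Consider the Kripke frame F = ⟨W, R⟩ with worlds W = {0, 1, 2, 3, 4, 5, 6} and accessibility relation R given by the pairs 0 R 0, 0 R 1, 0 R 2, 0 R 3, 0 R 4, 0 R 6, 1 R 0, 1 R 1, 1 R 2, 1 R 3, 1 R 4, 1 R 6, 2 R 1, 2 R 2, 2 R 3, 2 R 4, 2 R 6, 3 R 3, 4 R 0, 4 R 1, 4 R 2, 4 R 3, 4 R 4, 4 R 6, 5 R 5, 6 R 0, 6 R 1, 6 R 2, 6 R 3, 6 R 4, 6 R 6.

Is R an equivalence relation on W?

Reflexive: yes — every world is R-related to itself.
Symmetric: no — 0 R 2 but not 2 R 0.
Transitive: no — 2 R 1 and 1 R 0, but not 2 R 0.
So R is not an equivalence relation.

No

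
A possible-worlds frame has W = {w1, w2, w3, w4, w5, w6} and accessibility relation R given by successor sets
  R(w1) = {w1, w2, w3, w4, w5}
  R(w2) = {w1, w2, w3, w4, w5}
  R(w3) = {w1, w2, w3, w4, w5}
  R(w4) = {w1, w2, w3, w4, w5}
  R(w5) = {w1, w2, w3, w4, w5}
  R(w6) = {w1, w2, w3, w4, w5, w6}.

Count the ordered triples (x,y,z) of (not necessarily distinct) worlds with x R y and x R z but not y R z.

5

Enumerating: (w6,w1,w6), (w6,w2,w6), (w6,w3,w6), (w6,w4,w6), (w6,w5,w6).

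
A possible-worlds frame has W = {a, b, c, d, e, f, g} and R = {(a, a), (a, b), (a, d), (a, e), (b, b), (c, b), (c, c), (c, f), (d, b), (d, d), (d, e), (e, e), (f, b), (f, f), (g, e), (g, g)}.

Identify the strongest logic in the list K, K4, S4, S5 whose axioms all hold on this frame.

Transitive (axiom 4): yes — every two-step R-path is closed by a direct edge.
Reflexive (axiom T): yes — every world is R-related to itself.
Euclidean (axiom 5): no — a R b and a R d, but not b R d.
So F validates K, K4, S4; S5 would additionally require R to be Euclidean. The strongest is S4.

S4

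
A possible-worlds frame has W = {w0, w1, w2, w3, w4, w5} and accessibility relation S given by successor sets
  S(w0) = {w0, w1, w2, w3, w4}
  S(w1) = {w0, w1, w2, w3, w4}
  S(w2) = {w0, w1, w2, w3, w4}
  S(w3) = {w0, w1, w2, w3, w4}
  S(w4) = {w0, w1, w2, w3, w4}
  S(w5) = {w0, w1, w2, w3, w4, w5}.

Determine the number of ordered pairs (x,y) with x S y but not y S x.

5

Enumerating: (w5,w0), (w5,w1), (w5,w2), (w5,w3), (w5,w4).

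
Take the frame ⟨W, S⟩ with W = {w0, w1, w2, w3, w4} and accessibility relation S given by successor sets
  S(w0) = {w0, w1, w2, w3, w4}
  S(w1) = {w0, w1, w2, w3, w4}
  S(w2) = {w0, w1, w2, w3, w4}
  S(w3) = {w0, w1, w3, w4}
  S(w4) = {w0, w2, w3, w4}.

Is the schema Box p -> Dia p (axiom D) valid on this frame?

Yes

Axiom D corresponds to the accessibility relation being serial.
Serial: yes — every world has a successor (e.g. w0 S w0).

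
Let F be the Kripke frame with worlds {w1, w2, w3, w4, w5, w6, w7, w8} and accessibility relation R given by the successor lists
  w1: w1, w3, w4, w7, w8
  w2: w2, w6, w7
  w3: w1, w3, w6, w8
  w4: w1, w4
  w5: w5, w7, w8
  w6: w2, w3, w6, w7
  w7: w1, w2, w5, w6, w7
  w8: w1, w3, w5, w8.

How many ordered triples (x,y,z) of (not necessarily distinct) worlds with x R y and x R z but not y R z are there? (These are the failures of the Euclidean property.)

Enumerating: (w1,w3,w4), (w1,w3,w7), (w1,w4,w3), (w1,w4,w7), (w1,w4,w8), (w1,w7,w3), (w1,w7,w4), (w1,w7,w8), (w1,w8,w4), (w1,w8,w7), (w3,w1,w6), (w3,w6,w1), … and 22 more.
Total: 34.

34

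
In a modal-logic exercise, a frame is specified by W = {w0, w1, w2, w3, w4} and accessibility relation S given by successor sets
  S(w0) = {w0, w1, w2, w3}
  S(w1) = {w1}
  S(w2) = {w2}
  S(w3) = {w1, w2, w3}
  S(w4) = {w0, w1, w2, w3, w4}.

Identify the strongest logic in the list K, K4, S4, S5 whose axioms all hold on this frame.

Transitive (axiom 4): yes — every two-step S-path is closed by a direct edge.
Reflexive (axiom T): yes — every world is S-related to itself.
Euclidean (axiom 5): no — w0 S w1 and w0 S w2, but not w1 S w2.
So F validates K, K4, S4; S5 would additionally require S to be Euclidean. The strongest is S4.

S4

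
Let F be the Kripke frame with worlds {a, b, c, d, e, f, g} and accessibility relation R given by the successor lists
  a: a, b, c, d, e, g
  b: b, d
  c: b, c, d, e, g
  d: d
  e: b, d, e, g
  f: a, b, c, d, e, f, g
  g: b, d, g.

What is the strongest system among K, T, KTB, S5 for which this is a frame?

T

Reflexive (axiom T): yes — every world is R-related to itself.
Symmetric (axiom B): no — a R b but not b R a.
Euclidean (axiom 5): no — a R b and a R c, but not b R c.
So F validates K, T; KTB would additionally require R to be symmetric. The strongest is T.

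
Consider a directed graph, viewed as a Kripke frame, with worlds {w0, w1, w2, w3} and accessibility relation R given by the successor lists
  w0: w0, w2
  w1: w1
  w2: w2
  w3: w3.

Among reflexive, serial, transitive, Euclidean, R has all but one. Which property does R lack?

Euclidean

Reflexive: yes — every world is R-related to itself.
Serial: yes — every world has a successor (e.g. w0 R w0).
Transitive: yes — every two-step R-path is closed by a direct edge.
Euclidean: no — w0 R w2 and w0 R w0, but not w2 R w0.
Only Euclidean fails.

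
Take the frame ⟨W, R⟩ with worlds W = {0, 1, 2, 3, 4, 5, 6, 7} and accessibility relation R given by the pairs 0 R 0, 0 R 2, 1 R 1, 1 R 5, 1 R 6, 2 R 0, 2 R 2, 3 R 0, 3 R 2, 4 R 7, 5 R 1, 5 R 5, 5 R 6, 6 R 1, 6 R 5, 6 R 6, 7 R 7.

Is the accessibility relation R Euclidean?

Euclidean: yes — any two successors of a common world are R-related.

Yes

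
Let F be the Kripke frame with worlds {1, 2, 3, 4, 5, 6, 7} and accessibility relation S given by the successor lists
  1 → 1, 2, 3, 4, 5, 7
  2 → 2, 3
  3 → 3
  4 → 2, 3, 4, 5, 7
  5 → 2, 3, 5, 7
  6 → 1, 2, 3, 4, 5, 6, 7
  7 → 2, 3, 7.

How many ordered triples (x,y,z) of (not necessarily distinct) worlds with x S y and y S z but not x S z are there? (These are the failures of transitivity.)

0

S is transitive; there are no such tuples.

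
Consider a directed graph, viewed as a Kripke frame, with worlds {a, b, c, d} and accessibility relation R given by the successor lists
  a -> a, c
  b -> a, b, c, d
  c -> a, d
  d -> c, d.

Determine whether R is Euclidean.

No

Euclidean: no — b R a and b R d, but not a R d.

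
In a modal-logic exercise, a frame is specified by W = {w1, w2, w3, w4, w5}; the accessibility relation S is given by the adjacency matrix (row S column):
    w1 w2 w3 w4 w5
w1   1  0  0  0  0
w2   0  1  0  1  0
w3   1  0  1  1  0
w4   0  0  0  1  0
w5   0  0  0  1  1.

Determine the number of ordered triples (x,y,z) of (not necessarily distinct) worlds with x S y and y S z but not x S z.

0

S is transitive; there are no such tuples.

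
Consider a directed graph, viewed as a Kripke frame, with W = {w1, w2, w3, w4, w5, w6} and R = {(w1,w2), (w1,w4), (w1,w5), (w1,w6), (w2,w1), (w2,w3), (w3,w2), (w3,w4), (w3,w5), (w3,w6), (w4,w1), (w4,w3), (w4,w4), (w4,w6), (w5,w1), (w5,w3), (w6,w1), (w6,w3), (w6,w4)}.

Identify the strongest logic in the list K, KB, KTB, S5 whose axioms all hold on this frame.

Symmetric (axiom B): yes — every pair in R has its reverse in R.
Reflexive (axiom T): no — w1 is not related to itself.
Euclidean (axiom 5): no — w1 R w2 and w1 R w4, but not w2 R w4.
So F validates K, KB; KTB would additionally require R to be reflexive. The strongest is KB.

KB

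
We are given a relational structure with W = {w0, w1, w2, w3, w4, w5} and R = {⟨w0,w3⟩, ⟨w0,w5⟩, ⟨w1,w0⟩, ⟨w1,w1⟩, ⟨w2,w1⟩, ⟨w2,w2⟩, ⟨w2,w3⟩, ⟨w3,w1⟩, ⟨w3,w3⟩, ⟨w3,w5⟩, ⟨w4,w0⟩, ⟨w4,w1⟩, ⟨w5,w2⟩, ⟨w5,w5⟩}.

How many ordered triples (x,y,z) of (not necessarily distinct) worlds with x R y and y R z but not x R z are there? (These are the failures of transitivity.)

Enumerating: (w0,w3,w1), (w0,w5,w2), (w1,w0,w3), (w1,w0,w5), (w2,w1,w0), (w2,w3,w5), (w3,w1,w0), (w3,w5,w2), (w4,w0,w3), (w4,w0,w5), (w5,w2,w1), (w5,w2,w3).

12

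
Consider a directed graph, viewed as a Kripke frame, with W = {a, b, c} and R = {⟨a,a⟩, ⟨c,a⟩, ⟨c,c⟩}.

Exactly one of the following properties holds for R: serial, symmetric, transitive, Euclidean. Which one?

transitive

Serial: no — b has no R-successor.
Symmetric: no — c R a but not a R c.
Transitive: yes — every two-step R-path is closed by a direct edge.
Euclidean: no — c R a and c R c, but not a R c.
Only transitive holds.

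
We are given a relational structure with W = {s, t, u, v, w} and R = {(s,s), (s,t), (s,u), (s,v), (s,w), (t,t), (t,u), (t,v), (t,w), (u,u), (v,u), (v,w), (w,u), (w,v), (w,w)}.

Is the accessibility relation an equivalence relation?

Reflexive: no — v is not related to itself.
Symmetric: no — s R t but not t R s.
Transitive: no — v R w and w R v, but not v R v.
So R is not an equivalence relation.

No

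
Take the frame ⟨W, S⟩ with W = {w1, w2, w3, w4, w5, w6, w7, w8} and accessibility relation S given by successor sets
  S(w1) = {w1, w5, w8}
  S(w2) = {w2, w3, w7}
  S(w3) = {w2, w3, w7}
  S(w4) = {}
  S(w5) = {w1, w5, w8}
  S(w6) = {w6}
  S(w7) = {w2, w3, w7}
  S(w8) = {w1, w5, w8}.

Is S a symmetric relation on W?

Yes

Symmetric: yes — every pair in S has its reverse in S.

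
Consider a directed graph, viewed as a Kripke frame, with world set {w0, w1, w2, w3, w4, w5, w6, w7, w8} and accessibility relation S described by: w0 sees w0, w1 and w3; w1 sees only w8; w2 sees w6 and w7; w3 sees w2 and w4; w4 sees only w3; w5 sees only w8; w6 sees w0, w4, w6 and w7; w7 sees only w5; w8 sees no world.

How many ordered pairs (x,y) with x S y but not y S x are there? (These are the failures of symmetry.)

11

Enumerating: (w0,w1), (w0,w3), (w1,w8), (w2,w6), (w2,w7), (w3,w2), (w5,w8), (w6,w0), (w6,w4), (w6,w7), (w7,w5).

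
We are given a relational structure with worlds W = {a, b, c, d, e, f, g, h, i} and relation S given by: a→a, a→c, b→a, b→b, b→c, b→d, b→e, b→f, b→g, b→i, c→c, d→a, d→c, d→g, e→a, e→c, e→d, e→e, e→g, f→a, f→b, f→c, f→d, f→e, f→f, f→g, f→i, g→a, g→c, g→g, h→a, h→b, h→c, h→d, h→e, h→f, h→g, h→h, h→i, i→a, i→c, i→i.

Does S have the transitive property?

Yes

Transitive: yes — every two-step S-path is closed by a direct edge.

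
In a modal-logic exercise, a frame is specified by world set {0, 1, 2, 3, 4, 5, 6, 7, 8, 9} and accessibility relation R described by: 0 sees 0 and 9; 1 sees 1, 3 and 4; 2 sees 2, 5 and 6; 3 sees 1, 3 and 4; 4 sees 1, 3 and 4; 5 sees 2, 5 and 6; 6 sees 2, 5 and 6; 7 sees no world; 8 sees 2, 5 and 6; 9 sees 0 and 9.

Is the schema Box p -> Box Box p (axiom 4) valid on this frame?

Yes

Axiom 4 corresponds to the accessibility relation being transitive.
Transitive: yes — every two-step R-path is closed by a direct edge.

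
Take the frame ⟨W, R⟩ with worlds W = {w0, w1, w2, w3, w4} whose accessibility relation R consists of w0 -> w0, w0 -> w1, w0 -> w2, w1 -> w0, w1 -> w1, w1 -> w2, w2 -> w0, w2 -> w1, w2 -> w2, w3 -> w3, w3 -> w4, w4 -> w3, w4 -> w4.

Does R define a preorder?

Reflexive: yes — every world is R-related to itself.
Transitive: yes — every two-step R-path is closed by a direct edge.
So R is a preorder.

Yes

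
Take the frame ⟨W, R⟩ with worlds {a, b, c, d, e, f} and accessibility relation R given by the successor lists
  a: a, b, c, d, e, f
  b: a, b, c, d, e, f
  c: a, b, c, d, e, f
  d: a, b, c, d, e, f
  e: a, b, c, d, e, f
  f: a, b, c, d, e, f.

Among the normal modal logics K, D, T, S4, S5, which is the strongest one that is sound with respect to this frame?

S5

Serial (axiom D): yes — every world has a successor (e.g. a R a).
Reflexive (axiom T): yes — every world is R-related to itself.
Transitive (axiom 4): yes — every two-step R-path is closed by a direct edge.
Euclidean (axiom 5): yes — any two successors of a common world are R-related.
So F validates K, D, T, S4, S5. The strongest is S5.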